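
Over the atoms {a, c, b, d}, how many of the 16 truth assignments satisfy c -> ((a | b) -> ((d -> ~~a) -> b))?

14

Initial set: {(c -> ((a | b) -> ((d -> ~~a) -> b)))}.
(c -> ((a | b) -> ((d -> ~~a) -> b))): β-rule — branch into ~c  //  ((a | b) -> ((d -> ~~a) -> b)).
  branch 1 (add ~c):
    ○ open, literals {c=0}.
  branch 2 (add ((a | b) -> ((d -> ~~a) -> b))):
    ((a | b) -> ((d -> ~~a) -> b)): β-rule — branch into ~(a | b)  //  ((d -> ~~a) -> b).
      branch 2.1 (add ~(a | b)):
        ~(a | b): α-rule — add ~a, ~b.
        ○ open, literals {a=0, b=0}.
      branch 2.2 (add ((d -> ~~a) -> b)):
        ((d -> ~~a) -> b): β-rule — branch into ~(d -> ~~a)  //  b.
          branch 2.2.1 (add ~(d -> ~~a)):
            ~(d -> ~~a): α-rule — add d, ~~~a.
            ~~~a: drop double negation, giving ~a.
            ○ open, literals {a=0, d=1}.
          branch 2.2.2 (add b):
            ○ open, literals {b=1}.
0 branches closed, 4 open.
Each open branch fixes some atoms; the unmentioned ones are free. Counting distinct full assignments: branch {c=0} (a, b, d) contributes 8 new; branch {a=0, b=0} (c, d) contributes 2 new; branch {a=0, d=1} (c, b) contributes 1 new; branch {b=1} (a, c, d) contributes 3 new. Total: 14.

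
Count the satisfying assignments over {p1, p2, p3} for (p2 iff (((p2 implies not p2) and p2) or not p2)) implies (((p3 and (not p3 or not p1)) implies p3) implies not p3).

8

Initial set: {((p2 iff (((p2 implies not p2) and p2) or not p2)) implies (((p3 and (not p3 or not p1)) implies p3) implies not p3))}.
((p2 iff (((p2 implies not p2) and p2) or not p2)) implies (((p3 and (not p3 or not p1)) implies p3) implies not p3)): β-rule — branch into not (p2 iff (((p2 implies not p2) and p2) or not p2))  //  (((p3 and (not p3 or not p1)) implies p3) implies not p3).
  branch 1 (add not (p2 iff (((p2 implies not p2) and p2) or not p2))):
    not (p2 iff (((p2 implies not p2) and p2) or not p2)): β-rule — branch into p2, not (((p2 implies not p2) and p2) or not p2)  //  not p2, (((p2 implies not p2) and p2) or not p2).
      branch 1.1 (add p2, not (((p2 implies not p2) and p2) or not p2)):
        not (((p2 implies not p2) and p2) or not p2): α-rule — add not ((p2 implies not p2) and p2), not not p2.
        not ((p2 implies not p2) and p2): β-rule — branch into not (p2 implies not p2)  //  not p2.
          branch 1.1.1 (add not (p2 implies not p2)):
            not (p2 implies not p2): α-rule — add p2, not not p2.
            ○ open, literals {p2=T}.
          branch 1.1.2 (add not p2):
            × closes — contains both p2 and not p2.
      branch 1.2 (add not p2, (((p2 implies not p2) and p2) or not p2)):
        (((p2 implies not p2) and p2) or not p2): β-rule — branch into ((p2 implies not p2) and p2)  //  not p2.
          branch 1.2.1 (add ((p2 implies not p2) and p2)):
            ((p2 implies not p2) and p2): α-rule — add (p2 implies not p2), p2.
            × closes — contains both p2 and not p2.
          branch 1.2.2 (add not p2):
            ○ open, literals {p2=F}.
  branch 2 (add (((p3 and (not p3 or not p1)) implies p3) implies not p3)):
    (((p3 and (not p3 or not p1)) implies p3) implies not p3): β-rule — branch into not ((p3 and (not p3 or not p1)) implies p3)  //  not p3.
      branch 2.1 (add not ((p3 and (not p3 or not p1)) implies p3)):
        not ((p3 and (not p3 or not p1)) implies p3): α-rule — add (p3 and (not p3 or not p1)), not p3.
        (p3 and (not p3 or not p1)): α-rule — add p3, (not p3 or not p1).
        × closes — contains both p3 and not p3.
      branch 2.2 (add not p3):
        ○ open, literals {p3=F}.
3 branches closed, 3 open.
Each open branch fixes some atoms; the unmentioned ones are free. Counting distinct full assignments: branch {p2=T} (p1, p3) contributes 4 new; branch {p2=F} (p1, p3) contributes 4 new; branch {p3=F} (p1, p2) contributes 0 new. Total: 8.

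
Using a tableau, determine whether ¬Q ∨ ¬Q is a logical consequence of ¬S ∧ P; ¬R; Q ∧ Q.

No

Initial set: {T (¬S ∧ P); T ¬R; T (Q ∧ Q); F (¬Q ∨ ¬Q)}.
T (¬S ∧ P): α-rule — add T ¬S, T P.
T (Q ∧ Q): α-rule — add T Q, T Q.
F (¬Q ∨ ¬Q): α-rule — add F ¬Q, F ¬Q.
○ open, literals {P=T, Q=T, R=F, S=F}.
0 branches closed, 1 open.
An open branch gives a countermodel: P=T, Q=T, R=F, S=F (unmentioned atoms arbitrary); the premises hold there but the conclusion fails.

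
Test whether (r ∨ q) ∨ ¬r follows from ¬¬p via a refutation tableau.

Yes

Initial set: {T ¬¬p; F ((r ∨ q) ∨ ¬r)}.
T ¬¬p: drop double negation, giving T p.
F ((r ∨ q) ∨ ¬r): α-rule — add F (r ∨ q), F ¬r.
F (r ∨ q): α-rule — add F r, F q.
× closes — contains both r and ¬r.
All 1 branch closes.
Every branch closed, so the premises entail the conclusion.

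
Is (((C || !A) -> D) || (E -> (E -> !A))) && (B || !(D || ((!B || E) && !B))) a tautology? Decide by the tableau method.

Assume the negation and expand:
Initial set: {F ((((C || !A) -> D) || (E -> (E -> !A))) && (B || !(D || ((!B || E) && !B))))}.
F ((((C || !A) -> D) || (E -> (E -> !A))) && (B || !(D || ((!B || E) && !B)))): β-rule — branch into F (((C || !A) -> D) || (E -> (E -> !A)))  //  F (B || !(D || ((!B || E) && !B))).
  branch 1 (add F (((C || !A) -> D) || (E -> (E -> !A)))):
    F (((C || !A) -> D) || (E -> (E -> !A))): α-rule — add F ((C || !A) -> D), F (E -> (E -> !A)).
    F ((C || !A) -> D): α-rule — add T (C || !A), F D.
    F (E -> (E -> !A)): α-rule — add T E, F (E -> !A).
    F (E -> !A): α-rule — add T E, F !A.
    T (C || !A): β-rule — branch into T C  //  T !A.
      branch 1.1 (add T C):
        ○ open, literals {A=T, C=T, D=F, E=T}.
      branch 1.2 (add T !A):
        × closes — contains both A and !A.
  branch 2 (add F (B || !(D || ((!B || E) && !B)))):
    F (B || !(D || ((!B || E) && !B))): α-rule — add F B, F !(D || ((!B || E) && !B)).
    F !(D || ((!B || E) && !B)): β-rule — branch into T D  //  T ((!B || E) && !B).
      branch 2.1 (add T D):
        ○ open, literals {B=F, D=T}.
      branch 2.2 (add T ((!B || E) && !B)):
        T ((!B || E) && !B): α-rule — add T (!B || E), T !B.
        T (!B || E): β-rule — branch into T !B  //  T E.
          branch 2.2.1 (add T !B):
            ○ open, literals {B=F}.
          branch 2.2.2 (add T E):
            ○ open, literals {B=F, E=T}.
1 branch closed, 4 open.
An open branch gives a countermodel: A=T, C=T, D=F, E=T (unmentioned atoms arbitrary); under it the original formula is false.

Not valid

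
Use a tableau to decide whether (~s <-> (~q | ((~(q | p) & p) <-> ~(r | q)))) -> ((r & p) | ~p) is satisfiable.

Satisfiable

Initial set: {((~s <-> (~q | ((~(q | p) & p) <-> ~(r | q)))) -> ((r & p) | ~p))}.
((~s <-> (~q | ((~(q | p) & p) <-> ~(r | q)))) -> ((r & p) | ~p)): β-rule — branch into ~(~s <-> (~q | ((~(q | p) & p) <-> ~(r | q))))  //  ((r & p) | ~p).
  branch 1 (add ~(~s <-> (~q | ((~(q | p) & p) <-> ~(r | q))))):
    ~(~s <-> (~q | ((~(q | p) & p) <-> ~(r | q)))): β-rule — branch into ~s, ~(~q | ((~(q | p) & p) <-> ~(r | q)))  //  ~~s, (~q | ((~(q | p) & p) <-> ~(r | q))).
      branch 1.1 (add ~s, ~(~q | ((~(q | p) & p) <-> ~(r | q)))):
        ~(~q | ((~(q | p) & p) <-> ~(r | q))): α-rule — add ~~q, ~((~(q | p) & p) <-> ~(r | q)).
        ~((~(q | p) & p) <-> ~(r | q)): β-rule — branch into (~(q | p) & p), ~~(r | q)  //  ~(~(q | p) & p), ~(r | q).
          branch 1.1.1 (add (~(q | p) & p), ~~(r | q)):
            (~(q | p) & p): α-rule — add ~(q | p), p.
            ~(q | p): α-rule — add ~q, ~p.
            × closes — contains both q and ~q.
          branch 1.1.2 (add ~(~(q | p) & p), ~(r | q)):
            ~(r | q): α-rule — add ~r, ~q.
            × closes — contains both q and ~q.
      branch 1.2 (add ~~s, (~q | ((~(q | p) & p) <-> ~(r | q)))):
        (~q | ((~(q | p) & p) <-> ~(r | q))): β-rule — branch into ~q  //  ((~(q | p) & p) <-> ~(r | q)).
          branch 1.2.1 (add ~q):
            ○ open, literals {q=false, s=true}.
          branch 1.2.2 (add ((~(q | p) & p) <-> ~(r | q))):
            ((~(q | p) & p) <-> ~(r | q)): β-rule — branch into (~(q | p) & p), ~(r | q)  //  ~(~(q | p) & p), ~~(r | q).
              branch 1.2.2.1 (add (~(q | p) & p), ~(r | q)):
                (~(q | p) & p): α-rule — add ~(q | p), p.
                ~(r | q): α-rule — add ~r, ~q.
                ~(q | p): α-rule — add ~q, ~p.
                × closes — contains both p and ~p.
              branch 1.2.2.2 (add ~(~(q | p) & p), ~~(r | q)):
                ~(~(q | p) & p): β-rule — branch into ~~(q | p)  //  ~p.
                  branch 1.2.2.2.1 (add ~~(q | p)):
                    ~~(r | q): β-rule — branch into r  //  q.
                      branch 1.2.2.2.1.1 (add r):
                        ~~(q | p): β-rule — branch into q  //  p.
                          branch 1.2.2.2.1.1.1 (add q):
                            ○ open, literals {q=true, r=true, s=true}.
                          branch 1.2.2.2.1.1.2 (add p):
                            ○ open, literals {p=true, r=true, s=true}.
                      branch 1.2.2.2.1.2 (add q):
                        ~~(q | p): β-rule — branch into q  //  p.
                          branch 1.2.2.2.1.2.1 (add q):
                            ○ open, literals {q=true, s=true}.
                          branch 1.2.2.2.1.2.2 (add p):
                            ○ open, literals {p=true, q=true, s=true}.
                  branch 1.2.2.2.2 (add ~p):
                    ~~(r | q): β-rule — branch into r  //  q.
                      branch 1.2.2.2.2.1 (add r):
                        ○ open, literals {p=false, r=true, s=true}.
                      branch 1.2.2.2.2.2 (add q):
                        ○ open, literals {p=false, q=true, s=true}.
  branch 2 (add ((r & p) | ~p)):
    ((r & p) | ~p): β-rule — branch into (r & p)  //  ~p.
      branch 2.1 (add (r & p)):
        (r & p): α-rule — add r, p.
        ○ open, literals {p=true, r=true}.
      branch 2.2 (add ~p):
        ○ open, literals {p=false}.
3 branches closed, 9 open.
An open branch gives a satisfying assignment: q=false, s=true.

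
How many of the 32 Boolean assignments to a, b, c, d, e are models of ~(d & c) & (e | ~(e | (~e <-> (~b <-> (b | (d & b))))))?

Initial set: {(~(d & c) & (e | ~(e | (~e <-> (~b <-> (b | (d & b)))))))}.
(~(d & c) & (e | ~(e | (~e <-> (~b <-> (b | (d & b))))))): α-rule — add ~(d & c), (e | ~(e | (~e <-> (~b <-> (b | (d & b)))))).
~(d & c): β-rule — branch into ~d  //  ~c.
  branch 1 (add ~d):
    (e | ~(e | (~e <-> (~b <-> (b | (d & b)))))): β-rule — branch into e  //  ~(e | (~e <-> (~b <-> (b | (d & b))))).
      branch 1.1 (add e):
        ○ open, literals {d=F, e=T}.
      branch 1.2 (add ~(e | (~e <-> (~b <-> (b | (d & b)))))):
        ~(e | (~e <-> (~b <-> (b | (d & b))))): α-rule — add ~e, ~(~e <-> (~b <-> (b | (d & b)))).
        ~(~e <-> (~b <-> (b | (d & b)))): β-rule — branch into ~e, ~(~b <-> (b | (d & b)))  //  ~~e, (~b <-> (b | (d & b))).
          branch 1.2.1 (add ~e, ~(~b <-> (b | (d & b)))):
            ~(~b <-> (b | (d & b))): β-rule — branch into ~b, ~(b | (d & b))  //  ~~b, (b | (d & b)).
              branch 1.2.1.1 (add ~b, ~(b | (d & b))):
                ~(b | (d & b)): α-rule — add ~b, ~(d & b).
                ~(d & b): β-rule — branch into ~d  //  ~b.
                  branch 1.2.1.1.1 (add ~d):
                    ○ open, literals {b=F, d=F, e=F}.
                  branch 1.2.1.1.2 (add ~b):
                    ○ open, literals {b=F, d=F, e=F}.
              branch 1.2.1.2 (add ~~b, (b | (d & b))):
                (b | (d & b)): β-rule — branch into b  //  (d & b).
                  branch 1.2.1.2.1 (add b):
                    ○ open, literals {b=T, d=F, e=F}.
                  branch 1.2.1.2.2 (add (d & b)):
                    (d & b): α-rule — add d, b.
                    × closes — contains both d and ~d.
          branch 1.2.2 (add ~~e, (~b <-> (b | (d & b)))):
            × closes — contains both e and ~e.
  branch 2 (add ~c):
    (e | ~(e | (~e <-> (~b <-> (b | (d & b)))))): β-rule — branch into e  //  ~(e | (~e <-> (~b <-> (b | (d & b))))).
      branch 2.1 (add e):
        ○ open, literals {c=F, e=T}.
      branch 2.2 (add ~(e | (~e <-> (~b <-> (b | (d & b)))))):
        ~(e | (~e <-> (~b <-> (b | (d & b))))): α-rule — add ~e, ~(~e <-> (~b <-> (b | (d & b)))).
        ~(~e <-> (~b <-> (b | (d & b)))): β-rule — branch into ~e, ~(~b <-> (b | (d & b)))  //  ~~e, (~b <-> (b | (d & b))).
          branch 2.2.1 (add ~e, ~(~b <-> (b | (d & b)))):
            ~(~b <-> (b | (d & b))): β-rule — branch into ~b, ~(b | (d & b))  //  ~~b, (b | (d & b)).
              branch 2.2.1.1 (add ~b, ~(b | (d & b))):
                ~(b | (d & b)): α-rule — add ~b, ~(d & b).
                ~(d & b): β-rule — branch into ~d  //  ~b.
                  branch 2.2.1.1.1 (add ~d):
                    ○ open, literals {b=F, c=F, d=F, e=F}.
                  branch 2.2.1.1.2 (add ~b):
                    ○ open, literals {b=F, c=F, e=F}.
              branch 2.2.1.2 (add ~~b, (b | (d & b))):
                (b | (d & b)): β-rule — branch into b  //  (d & b).
                  branch 2.2.1.2.1 (add b):
                    ○ open, literals {b=T, c=F, e=F}.
                  branch 2.2.1.2.2 (add (d & b)):
                    (d & b): α-rule — add d, b.
                    ○ open, literals {b=T, c=F, d=T, e=F}.
          branch 2.2.2 (add ~~e, (~b <-> (b | (d & b)))):
            × closes — contains both e and ~e.
3 branches closed, 9 open.
Each open branch fixes some atoms; the unmentioned ones are free. Counting distinct full assignments: branch {d=F, e=T} (a, b, c) contributes 8 new; branch {b=F, d=F, e=F} (a, c) contributes 4 new; branch {b=F, d=F, e=F} (a, c) contributes 0 new; branch {b=T, d=F, e=F} (a, c) contributes 4 new; branch {c=F, e=T} (a, b, d) contributes 4 new; branch {b=F, c=F, d=F, e=F} (a) contributes 0 new; branch {b=F, c=F, e=F} (a, d) contributes 2 new; branch {b=T, c=F, e=F} (a, d) contributes 2 new; branch {b=T, c=F, d=T, e=F} (a) contributes 0 new. Total: 24.

24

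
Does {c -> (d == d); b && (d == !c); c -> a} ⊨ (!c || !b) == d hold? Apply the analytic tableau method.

Yes

Initial set: {T (c -> (d == d)); T (b && (d == !c)); T (c -> a); F ((!c || !b) == d)}.
T (b && (d == !c)): α-rule — add T b, T (d == !c).
T (c -> (d == d)): β-rule — branch into F c  //  T (d == d).
  branch 1 (add F c):
    T (c -> a): β-rule — branch into F c  //  T a.
      branch 1.1 (add F c):
        F ((!c || !b) == d): β-rule — branch into T (!c || !b), F d  //  F (!c || !b), T d.
          branch 1.1.1 (add T (!c || !b), F d):
            T (d == !c): β-rule — branch into T d, T !c  //  F d, F !c.
              branch 1.1.1.1 (add T d, T !c):
                × closes — contains both d and !d.
              branch 1.1.1.2 (add F d, F !c):
                × closes — contains both c and !c.
          branch 1.1.2 (add F (!c || !b), T d):
            F (!c || !b): α-rule — add F !c, F !b.
            × closes — contains both c and !c.
      branch 1.2 (add T a):
        F ((!c || !b) == d): β-rule — branch into T (!c || !b), F d  //  F (!c || !b), T d.
          branch 1.2.1 (add T (!c || !b), F d):
            T (d == !c): β-rule — branch into T d, T !c  //  F d, F !c.
              branch 1.2.1.1 (add T d, T !c):
                × closes — contains both d and !d.
              branch 1.2.1.2 (add F d, F !c):
                × closes — contains both c and !c.
          branch 1.2.2 (add F (!c || !b), T d):
            F (!c || !b): α-rule — add F !c, F !b.
            × closes — contains both c and !c.
  branch 2 (add T (d == d)):
    T (c -> a): β-rule — branch into F c  //  T a.
      branch 2.1 (add F c):
        F ((!c || !b) == d): β-rule — branch into T (!c || !b), F d  //  F (!c || !b), T d.
          branch 2.1.1 (add T (!c || !b), F d):
            T (d == !c): β-rule — branch into T d, T !c  //  F d, F !c.
              branch 2.1.1.1 (add T d, T !c):
                × closes — contains both d and !d.
              branch 2.1.1.2 (add F d, F !c):
                × closes — contains both c and !c.
          branch 2.1.2 (add F (!c || !b), T d):
            F (!c || !b): α-rule — add F !c, F !b.
            × closes — contains both c and !c.
      branch 2.2 (add T a):
        F ((!c || !b) == d): β-rule — branch into T (!c || !b), F d  //  F (!c || !b), T d.
          branch 2.2.1 (add T (!c || !b), F d):
            T (d == !c): β-rule — branch into T d, T !c  //  F d, F !c.
              branch 2.2.1.1 (add T d, T !c):
                × closes — contains both d and !d.
              branch 2.2.1.2 (add F d, F !c):
                T (d == d): β-rule — branch into T d, T d  //  F d, F d.
                  branch 2.2.1.2.1 (add T d, T d):
                    × closes — contains both d and !d.
                  branch 2.2.1.2.2 (add F d, F d):
                    T (!c || !b): β-rule — branch into T !c  //  T !b.
                      branch 2.2.1.2.2.1 (add T !c):
                        × closes — contains both c and !c.
                      branch 2.2.1.2.2.2 (add T !b):
                        × closes — contains both b and !b.
          branch 2.2.2 (add F (!c || !b), T d):
            F (!c || !b): α-rule — add F !c, F !b.
            T (d == !c): β-rule — branch into T d, T !c  //  F d, F !c.
              branch 2.2.2.1 (add T d, T !c):
                × closes — contains both c and !c.
              branch 2.2.2.2 (add F d, F !c):
                × closes — contains both d and !d.
All 15 branches close.
Every branch closed, so the premises entail the conclusion.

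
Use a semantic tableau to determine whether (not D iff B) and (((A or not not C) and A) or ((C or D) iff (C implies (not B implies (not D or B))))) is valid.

Not valid

Assume the negation and expand:
Initial set: {not ((not D iff B) and (((A or not not C) and A) or ((C or D) iff (C implies (not B implies (not D or B))))))}.
not ((not D iff B) and (((A or not not C) and A) or ((C or D) iff (C implies (not B implies (not D or B)))))): β-rule — branch into not (not D iff B)  //  not (((A or not not C) and A) or ((C or D) iff (C implies (not B implies (not D or B))))).
  branch 1 (add not (not D iff B)):
    not (not D iff B): β-rule — branch into not D, not B  //  not not D, B.
      branch 1.1 (add not D, not B):
        ○ open, literals {B=false, D=false}.
      branch 1.2 (add not not D, B):
        ○ open, literals {B=true, D=true}.
  branch 2 (add not (((A or not not C) and A) or ((C or D) iff (C implies (not B implies (not D or B)))))):
    not (((A or not not C) and A) or ((C or D) iff (C implies (not B implies (not D or B))))): α-rule — add not ((A or not not C) and A), not ((C or D) iff (C implies (not B implies (not D or B)))).
    not ((A or not not C) and A): β-rule — branch into not (A or not not C)  //  not A.
      branch 2.1 (add not (A or not not C)):
        not (A or not not C): α-rule — add not A, not not not C.
        not not not C: drop double negation, giving not C.
        not ((C or D) iff (C implies (not B implies (not D or B)))): β-rule — branch into (C or D), not (C implies (not B implies (not D or B)))  //  not (C or D), (C implies (not B implies (not D or B))).
          branch 2.1.1 (add (C or D), not (C implies (not B implies (not D or B)))):
            not (C implies (not B implies (not D or B))): α-rule — add C, not (not B implies (not D or B)).
            × closes — contains both C and not C.
          branch 2.1.2 (add not (C or D), (C implies (not B implies (not D or B)))):
            not (C or D): α-rule — add not C, not D.
            (C implies (not B implies (not D or B))): β-rule — branch into not C  //  (not B implies (not D or B)).
              branch 2.1.2.1 (add not C):
                ○ open, literals {A=false, C=false, D=false}.
              branch 2.1.2.2 (add (not B implies (not D or B))):
                (not B implies (not D or B)): β-rule — branch into not not B  //  (not D or B).
                  branch 2.1.2.2.1 (add not not B):
                    ○ open, literals {A=false, B=true, C=false, D=false}.
                  branch 2.1.2.2.2 (add (not D or B)):
                    (not D or B): β-rule — branch into not D  //  B.
                      branch 2.1.2.2.2.1 (add not D):
                        ○ open, literals {A=false, C=false, D=false}.
                      branch 2.1.2.2.2.2 (add B):
                        ○ open, literals {A=false, B=true, C=false, D=false}.
      branch 2.2 (add not A):
        not ((C or D) iff (C implies (not B implies (not D or B)))): β-rule — branch into (C or D), not (C implies (not B implies (not D or B)))  //  not (C or D), (C implies (not B implies (not D or B))).
          branch 2.2.1 (add (C or D), not (C implies (not B implies (not D or B)))):
            not (C implies (not B implies (not D or B))): α-rule — add C, not (not B implies (not D or B)).
            not (not B implies (not D or B)): α-rule — add not B, not (not D or B).
            not (not D or B): α-rule — add not not D, not B.
            (C or D): β-rule — branch into C  //  D.
              branch 2.2.1.1 (add C):
                ○ open, literals {A=false, B=false, C=true, D=true}.
              branch 2.2.1.2 (add D):
                ○ open, literals {A=false, B=false, C=true, D=true}.
          branch 2.2.2 (add not (C or D), (C implies (not B implies (not D or B)))):
            not (C or D): α-rule — add not C, not D.
            (C implies (not B implies (not D or B))): β-rule — branch into not C  //  (not B implies (not D or B)).
              branch 2.2.2.1 (add not C):
                ○ open, literals {A=false, C=false, D=false}.
              branch 2.2.2.2 (add (not B implies (not D or B))):
                (not B implies (not D or B)): β-rule — branch into not not B  //  (not D or B).
                  branch 2.2.2.2.1 (add not not B):
                    ○ open, literals {A=false, B=true, C=false, D=false}.
                  branch 2.2.2.2.2 (add (not D or B)):
                    (not D or B): β-rule — branch into not D  //  B.
                      branch 2.2.2.2.2.1 (add not D):
                        ○ open, literals {A=false, C=false, D=false}.
                      branch 2.2.2.2.2.2 (add B):
                        ○ open, literals {A=false, B=true, C=false, D=false}.
1 branch closed, 12 open.
An open branch gives a countermodel: B=false, D=false (unmentioned atoms arbitrary); under it the original formula is false.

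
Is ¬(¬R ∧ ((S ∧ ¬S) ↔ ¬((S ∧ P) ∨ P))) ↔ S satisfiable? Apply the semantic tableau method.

Initial set: {(¬(¬R ∧ ((S ∧ ¬S) ↔ ¬((S ∧ P) ∨ P))) ↔ S)}.
(¬(¬R ∧ ((S ∧ ¬S) ↔ ¬((S ∧ P) ∨ P))) ↔ S): β-rule — branch into ¬(¬R ∧ ((S ∧ ¬S) ↔ ¬((S ∧ P) ∨ P))), S  //  ¬¬(¬R ∧ ((S ∧ ¬S) ↔ ¬((S ∧ P) ∨ P))), ¬S.
  branch 1 (add ¬(¬R ∧ ((S ∧ ¬S) ↔ ¬((S ∧ P) ∨ P))), S):
    ¬(¬R ∧ ((S ∧ ¬S) ↔ ¬((S ∧ P) ∨ P))): β-rule — branch into ¬¬R  //  ¬((S ∧ ¬S) ↔ ¬((S ∧ P) ∨ P)).
      branch 1.1 (add ¬¬R):
        ○ open, literals {R=1, S=1}.
      branch 1.2 (add ¬((S ∧ ¬S) ↔ ¬((S ∧ P) ∨ P))):
        ¬((S ∧ ¬S) ↔ ¬((S ∧ P) ∨ P)): β-rule — branch into (S ∧ ¬S), ¬¬((S ∧ P) ∨ P)  //  ¬(S ∧ ¬S), ¬((S ∧ P) ∨ P).
          branch 1.2.1 (add (S ∧ ¬S), ¬¬((S ∧ P) ∨ P)):
            (S ∧ ¬S): α-rule — add S, ¬S.
            × closes — contains both S and ¬S.
          branch 1.2.2 (add ¬(S ∧ ¬S), ¬((S ∧ P) ∨ P)):
            ¬((S ∧ P) ∨ P): α-rule — add ¬(S ∧ P), ¬P.
            ¬(S ∧ ¬S): β-rule — branch into ¬S  //  ¬¬S.
              branch 1.2.2.1 (add ¬S):
                × closes — contains both S and ¬S.
              branch 1.2.2.2 (add ¬¬S):
                ¬(S ∧ P): β-rule — branch into ¬S  //  ¬P.
                  branch 1.2.2.2.1 (add ¬S):
                    × closes — contains both S and ¬S.
                  branch 1.2.2.2.2 (add ¬P):
                    ○ open, literals {P=0, S=1}.
  branch 2 (add ¬¬(¬R ∧ ((S ∧ ¬S) ↔ ¬((S ∧ P) ∨ P))), ¬S):
    ¬¬(¬R ∧ ((S ∧ ¬S) ↔ ¬((S ∧ P) ∨ P))): α-rule — add ¬R, ((S ∧ ¬S) ↔ ¬((S ∧ P) ∨ P)).
    ((S ∧ ¬S) ↔ ¬((S ∧ P) ∨ P)): β-rule — branch into (S ∧ ¬S), ¬((S ∧ P) ∨ P)  //  ¬(S ∧ ¬S), ¬¬((S ∧ P) ∨ P).
      branch 2.1 (add (S ∧ ¬S), ¬((S ∧ P) ∨ P)):
        (S ∧ ¬S): α-rule — add S, ¬S.
        × closes — contains both S and ¬S.
      branch 2.2 (add ¬(S ∧ ¬S), ¬¬((S ∧ P) ∨ P)):
        ¬(S ∧ ¬S): β-rule — branch into ¬S  //  ¬¬S.
          branch 2.2.1 (add ¬S):
            ¬¬((S ∧ P) ∨ P): β-rule — branch into (S ∧ P)  //  P.
              branch 2.2.1.1 (add (S ∧ P)):
                (S ∧ P): α-rule — add S, P.
                × closes — contains both S and ¬S.
              branch 2.2.1.2 (add P):
                ○ open, literals {P=1, R=0, S=0}.
          branch 2.2.2 (add ¬¬S):
            × closes — contains both S and ¬S.
6 branches closed, 3 open.
An open branch gives a satisfying assignment: R=1, S=1.

Satisfiable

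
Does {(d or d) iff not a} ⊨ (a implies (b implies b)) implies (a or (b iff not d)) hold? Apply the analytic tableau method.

Initial set: {T ((d or d) iff not a); F ((a implies (b implies b)) implies (a or (b iff not d)))}.
F ((a implies (b implies b)) implies (a or (b iff not d))): α-rule — add T (a implies (b implies b)), F (a or (b iff not d)).
F (a or (b iff not d)): α-rule — add F a, F (b iff not d).
T ((d or d) iff not a): β-rule — branch into T (d or d), T not a  //  F (d or d), F not a.
  branch 1 (add T (d or d), T not a):
    T (a implies (b implies b)): β-rule — branch into F a  //  T (b implies b).
      branch 1.1 (add F a):
        F (b iff not d): β-rule — branch into T b, F not d  //  F b, T not d.
          branch 1.1.1 (add T b, F not d):
            T (d or d): β-rule — branch into T d  //  T d.
              branch 1.1.1.1 (add T d):
                ○ open, literals {a=F, b=T, d=T}.
              branch 1.1.1.2 (add T d):
                ○ open, literals {a=F, b=T, d=T}.
          branch 1.1.2 (add F b, T not d):
            T (d or d): β-rule — branch into T d  //  T d.
              branch 1.1.2.1 (add T d):
                × closes — contains both d and not d.
              branch 1.1.2.2 (add T d):
                × closes — contains both d and not d.
      branch 1.2 (add T (b implies b)):
        F (b iff not d): β-rule — branch into T b, F not d  //  F b, T not d.
          branch 1.2.1 (add T b, F not d):
            T (d or d): β-rule — branch into T d  //  T d.
              branch 1.2.1.1 (add T d):
                T (b implies b): β-rule — branch into F b  //  T b.
                  branch 1.2.1.1.1 (add F b):
                    × closes — contains both b and not b.
                  branch 1.2.1.1.2 (add T b):
                    ○ open, literals {a=F, b=T, d=T}.
              branch 1.2.1.2 (add T d):
                T (b implies b): β-rule — branch into F b  //  T b.
                  branch 1.2.1.2.1 (add F b):
                    × closes — contains both b and not b.
                  branch 1.2.1.2.2 (add T b):
                    ○ open, literals {a=F, b=T, d=T}.
          branch 1.2.2 (add F b, T not d):
            T (d or d): β-rule — branch into T d  //  T d.
              branch 1.2.2.1 (add T d):
                × closes — contains both d and not d.
              branch 1.2.2.2 (add T d):
                × closes — contains both d and not d.
  branch 2 (add F (d or d), F not a):
    × closes — contains both a and not a.
7 branches closed, 4 open.
An open branch gives a countermodel: a=F, b=T, d=T (unmentioned atoms arbitrary); the premises hold there but the conclusion fails.

No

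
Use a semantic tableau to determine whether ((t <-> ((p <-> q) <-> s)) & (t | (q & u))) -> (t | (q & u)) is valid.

Valid

Assume the negation and expand:
Initial set: {~(((t <-> ((p <-> q) <-> s)) & (t | (q & u))) -> (t | (q & u)))}.
~(((t <-> ((p <-> q) <-> s)) & (t | (q & u))) -> (t | (q & u))): α-rule — add ((t <-> ((p <-> q) <-> s)) & (t | (q & u))), ~(t | (q & u)).
((t <-> ((p <-> q) <-> s)) & (t | (q & u))): α-rule — add (t <-> ((p <-> q) <-> s)), (t | (q & u)).
~(t | (q & u)): α-rule — add ~t, ~(q & u).
(t <-> ((p <-> q) <-> s)): β-rule — branch into t, ((p <-> q) <-> s)  //  ~t, ~((p <-> q) <-> s).
  branch 1 (add t, ((p <-> q) <-> s)):
    × closes — contains both t and ~t.
  branch 2 (add ~t, ~((p <-> q) <-> s)):
    (t | (q & u)): β-rule — branch into t  //  (q & u).
      branch 2.1 (add t):
        × closes — contains both t and ~t.
      branch 2.2 (add (q & u)):
        (q & u): α-rule — add q, u.
        ~(q & u): β-rule — branch into ~q  //  ~u.
          branch 2.2.1 (add ~q):
            × closes — contains both q and ~q.
          branch 2.2.2 (add ~u):
            × closes — contains both u and ~u.
All 4 branches close.
Every branch closed, so the negation is unsatisfiable and the formula is valid.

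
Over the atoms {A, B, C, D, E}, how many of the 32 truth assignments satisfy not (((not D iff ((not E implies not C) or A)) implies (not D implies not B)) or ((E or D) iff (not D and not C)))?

4

Initial set: {not (((not D iff ((not E implies not C) or A)) implies (not D implies not B)) or ((E or D) iff (not D and not C)))}.
not (((not D iff ((not E implies not C) or A)) implies (not D implies not B)) or ((E or D) iff (not D and not C))): α-rule — add not ((not D iff ((not E implies not C) or A)) implies (not D implies not B)), not ((E or D) iff (not D and not C)).
not ((not D iff ((not E implies not C) or A)) implies (not D implies not B)): α-rule — add (not D iff ((not E implies not C) or A)), not (not D implies not B).
not (not D implies not B): α-rule — add not D, not not B.
not ((E or D) iff (not D and not C)): β-rule — branch into (E or D), not (not D and not C)  //  not (E or D), (not D and not C).
  branch 1 (add (E or D), not (not D and not C)):
    (not D iff ((not E implies not C) or A)): β-rule — branch into not D, ((not E implies not C) or A)  //  not not D, not ((not E implies not C) or A).
      branch 1.1 (add not D, ((not E implies not C) or A)):
        (E or D): β-rule — branch into E  //  D.
          branch 1.1.1 (add E):
            not (not D and not C): β-rule — branch into not not D  //  not not C.
              branch 1.1.1.1 (add not not D):
                × closes — contains both D and not D.
              branch 1.1.1.2 (add not not C):
                ((not E implies not C) or A): β-rule — branch into (not E implies not C)  //  A.
                  branch 1.1.1.2.1 (add (not E implies not C)):
                    (not E implies not C): β-rule — branch into not not E  //  not C.
                      branch 1.1.1.2.1.1 (add not not E):
                        ○ open, literals {B=T, C=T, D=F, E=T}.
                      branch 1.1.1.2.1.2 (add not C):
                        × closes — contains both C and not C.
                  branch 1.1.1.2.2 (add A):
                    ○ open, literals {A=T, B=T, C=T, D=F, E=T}.
          branch 1.1.2 (add D):
            × closes — contains both D and not D.
      branch 1.2 (add not not D, not ((not E implies not C) or A)):
        × closes — contains both D and not D.
  branch 2 (add not (E or D), (not D and not C)):
    not (E or D): α-rule — add not E, not D.
    (not D and not C): α-rule — add not D, not C.
    (not D iff ((not E implies not C) or A)): β-rule — branch into not D, ((not E implies not C) or A)  //  not not D, not ((not E implies not C) or A).
      branch 2.1 (add not D, ((not E implies not C) or A)):
        ((not E implies not C) or A): β-rule — branch into (not E implies not C)  //  A.
          branch 2.1.1 (add (not E implies not C)):
            (not E implies not C): β-rule — branch into not not E  //  not C.
              branch 2.1.1.1 (add not not E):
                × closes — contains both E and not E.
              branch 2.1.1.2 (add not C):
                ○ open, literals {B=T, C=F, D=F, E=F}.
          branch 2.1.2 (add A):
            ○ open, literals {A=T, B=T, C=F, D=F, E=F}.
      branch 2.2 (add not not D, not ((not E implies not C) or A)):
        × closes — contains both D and not D.
6 branches closed, 4 open.
Each open branch fixes some atoms; the unmentioned ones are free. Counting distinct full assignments: branch {B=T, C=T, D=F, E=T} (A) contributes 2 new; branch {A=T, B=T, C=T, D=F, E=T} (none free) contributes 0 new; branch {B=T, C=F, D=F, E=F} (A) contributes 2 new; branch {A=T, B=T, C=F, D=F, E=F} (none free) contributes 0 new. Total: 4.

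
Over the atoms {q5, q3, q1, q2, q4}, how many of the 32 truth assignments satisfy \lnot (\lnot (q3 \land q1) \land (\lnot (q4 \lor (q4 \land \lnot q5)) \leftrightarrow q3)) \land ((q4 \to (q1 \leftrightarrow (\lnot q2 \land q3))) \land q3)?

Initial set: {T (\lnot (\lnot (q3 \land q1) \land (\lnot (q4 \lor (q4 \land \lnot q5)) \leftrightarrow q3)) \land ((q4 \to (q1 \leftrightarrow (\lnot q2 \land q3))) \land q3))}.
T (\lnot (\lnot (q3 \land q1) \land (\lnot (q4 \lor (q4 \land \lnot q5)) \leftrightarrow q3)) \land ((q4 \to (q1 \leftrightarrow (\lnot q2 \land q3))) \land q3)): α-rule — add T \lnot (\lnot (q3 \land q1) \land (\lnot (q4 \lor (q4 \land \lnot q5)) \leftrightarrow q3)), T ((q4 \to (q1 \leftrightarrow (\lnot q2 \land q3))) \land q3).
T ((q4 \to (q1 \leftrightarrow (\lnot q2 \land q3))) \land q3): α-rule — add T (q4 \to (q1 \leftrightarrow (\lnot q2 \land q3))), T q3.
T \lnot (\lnot (q3 \land q1) \land (\lnot (q4 \lor (q4 \land \lnot q5)) \leftrightarrow q3)): β-rule — branch into F \lnot (q3 \land q1)  //  F (\lnot (q4 \lor (q4 \land \lnot q5)) \leftrightarrow q3).
  branch 1 (add F \lnot (q3 \land q1)):
    F \lnot (q3 \land q1): α-rule — add T q3, T q1.
    T (q4 \to (q1 \leftrightarrow (\lnot q2 \land q3))): β-rule — branch into F q4  //  T (q1 \leftrightarrow (\lnot q2 \land q3)).
      branch 1.1 (add F q4):
        ○ open, literals {q1=true, q3=true, q4=false}.
      branch 1.2 (add T (q1 \leftrightarrow (\lnot q2 \land q3))):
        T (q1 \leftrightarrow (\lnot q2 \land q3)): β-rule — branch into T q1, T (\lnot q2 \land q3)  //  F q1, F (\lnot q2 \land q3).
          branch 1.2.1 (add T q1, T (\lnot q2 \land q3)):
            T (\lnot q2 \land q3): α-rule — add T \lnot q2, T q3.
            ○ open, literals {q1=true, q2=false, q3=true}.
          branch 1.2.2 (add F q1, F (\lnot q2 \land q3)):
            × closes — contains both q1 and \lnot q1.
  branch 2 (add F (\lnot (q4 \lor (q4 \land \lnot q5)) \leftrightarrow q3)):
    T (q4 \to (q1 \leftrightarrow (\lnot q2 \land q3))): β-rule — branch into F q4  //  T (q1 \leftrightarrow (\lnot q2 \land q3)).
      branch 2.1 (add F q4):
        F (\lnot (q4 \lor (q4 \land \lnot q5)) \leftrightarrow q3): β-rule — branch into T \lnot (q4 \lor (q4 \land \lnot q5)), F q3  //  F \lnot (q4 \lor (q4 \land \lnot q5)), T q3.
          branch 2.1.1 (add T \lnot (q4 \lor (q4 \land \lnot q5)), F q3):
            × closes — contains both q3 and \lnot q3.
          branch 2.1.2 (add F \lnot (q4 \lor (q4 \land \lnot q5)), T q3):
            F \lnot (q4 \lor (q4 \land \lnot q5)): β-rule — branch into T q4  //  T (q4 \land \lnot q5).
              branch 2.1.2.1 (add T q4):
                × closes — contains both q4 and \lnot q4.
              branch 2.1.2.2 (add T (q4 \land \lnot q5)):
                T (q4 \land \lnot q5): α-rule — add T q4, T \lnot q5.
                × closes — contains both q4 and \lnot q4.
      branch 2.2 (add T (q1 \leftrightarrow (\lnot q2 \land q3))):
        F (\lnot (q4 \lor (q4 \land \lnot q5)) \leftrightarrow q3): β-rule — branch into T \lnot (q4 \lor (q4 \land \lnot q5)), F q3  //  F \lnot (q4 \lor (q4 \land \lnot q5)), T q3.
          branch 2.2.1 (add T \lnot (q4 \lor (q4 \land \lnot q5)), F q3):
            × closes — contains both q3 and \lnot q3.
          branch 2.2.2 (add F \lnot (q4 \lor (q4 \land \lnot q5)), T q3):
            T (q1 \leftrightarrow (\lnot q2 \land q3)): β-rule — branch into T q1, T (\lnot q2 \land q3)  //  F q1, F (\lnot q2 \land q3).
              branch 2.2.2.1 (add T q1, T (\lnot q2 \land q3)):
                T (\lnot q2 \land q3): α-rule — add T \lnot q2, T q3.
                F \lnot (q4 \lor (q4 \land \lnot q5)): β-rule — branch into T q4  //  T (q4 \land \lnot q5).
                  branch 2.2.2.1.1 (add T q4):
                    ○ open, literals {q1=true, q2=false, q3=true, q4=true}.
                  branch 2.2.2.1.2 (add T (q4 \land \lnot q5)):
                    T (q4 \land \lnot q5): α-rule — add T q4, T \lnot q5.
                    ○ open, literals {q1=true, q2=false, q3=true, q4=true, q5=false}.
              branch 2.2.2.2 (add F q1, F (\lnot q2 \land q3)):
                F \lnot (q4 \lor (q4 \land \lnot q5)): β-rule — branch into T q4  //  T (q4 \land \lnot q5).
                  branch 2.2.2.2.1 (add T q4):
                    F (\lnot q2 \land q3): β-rule — branch into F \lnot q2  //  F q3.
                      branch 2.2.2.2.1.1 (add F \lnot q2):
                        ○ open, literals {q1=false, q2=true, q3=true, q4=true}.
                      branch 2.2.2.2.1.2 (add F q3):
                        × closes — contains both q3 and \lnot q3.
                  branch 2.2.2.2.2 (add T (q4 \land \lnot q5)):
                    T (q4 \land \lnot q5): α-rule — add T q4, T \lnot q5.
                    F (\lnot q2 \land q3): β-rule — branch into F \lnot q2  //  F q3.
                      branch 2.2.2.2.2.1 (add F \lnot q2):
                        ○ open, literals {q1=false, q2=true, q3=true, q4=true, q5=false}.
                      branch 2.2.2.2.2.2 (add F q3):
                        × closes — contains both q3 and \lnot q3.
7 branches closed, 6 open.
Each open branch fixes some atoms; the unmentioned ones are free. Counting distinct full assignments: branch {q1=true, q3=true, q4=false} (q5, q2) contributes 4 new; branch {q1=true, q2=false, q3=true} (q5, q4) contributes 2 new; branch {q1=true, q2=false, q3=true, q4=true} (q5) contributes 0 new; branch {q1=true, q2=false, q3=true, q4=true, q5=false} (none free) contributes 0 new; branch {q1=false, q2=true, q3=true, q4=true} (q5) contributes 2 new; branch {q1=false, q2=true, q3=true, q4=true, q5=false} (none free) contributes 0 new. Total: 8.

8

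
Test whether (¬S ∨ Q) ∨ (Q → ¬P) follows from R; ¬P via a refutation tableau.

Initial set: {T R; T ¬P; F ((¬S ∨ Q) ∨ (Q → ¬P))}.
F ((¬S ∨ Q) ∨ (Q → ¬P)): α-rule — add F (¬S ∨ Q), F (Q → ¬P).
F (¬S ∨ Q): α-rule — add F ¬S, F Q.
F (Q → ¬P): α-rule — add T Q, F ¬P.
× closes — contains both Q and ¬Q.
All 1 branch closes.
Every branch closed, so the premises entail the conclusion.

Yes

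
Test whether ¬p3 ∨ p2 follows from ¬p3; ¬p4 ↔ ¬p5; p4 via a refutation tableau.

Initial set: {¬p3; (¬p4 ↔ ¬p5); p4; ¬(¬p3 ∨ p2)}.
¬(¬p3 ∨ p2): α-rule — add ¬¬p3, ¬p2.
× closes — contains both p3 and ¬p3.
All 1 branch closes.
Every branch closed, so the premises entail the conclusion.

Yes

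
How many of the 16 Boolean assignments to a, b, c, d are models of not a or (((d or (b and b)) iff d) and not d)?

Initial set: {(not a or (((d or (b and b)) iff d) and not d))}.
(not a or (((d or (b and b)) iff d) and not d)): β-rule — branch into not a  //  (((d or (b and b)) iff d) and not d).
  branch 1 (add not a):
    ○ open, literals {a=F}.
  branch 2 (add (((d or (b and b)) iff d) and not d)):
    (((d or (b and b)) iff d) and not d): α-rule — add ((d or (b and b)) iff d), not d.
    ((d or (b and b)) iff d): β-rule — branch into (d or (b and b)), d  //  not (d or (b and b)), not d.
      branch 2.1 (add (d or (b and b)), d):
        × closes — contains both d and not d.
      branch 2.2 (add not (d or (b and b)), not d):
        not (d or (b and b)): α-rule — add not d, not (b and b).
        not (b and b): β-rule — branch into not b  //  not b.
          branch 2.2.1 (add not b):
            ○ open, literals {b=F, d=F}.
          branch 2.2.2 (add not b):
            ○ open, literals {b=F, d=F}.
1 branch closed, 3 open.
Each open branch fixes some atoms; the unmentioned ones are free. Counting distinct full assignments: branch {a=F} (b, c, d) contributes 8 new; branch {b=F, d=F} (a, c) contributes 2 new; branch {b=F, d=F} (a, c) contributes 0 new. Total: 10.

10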